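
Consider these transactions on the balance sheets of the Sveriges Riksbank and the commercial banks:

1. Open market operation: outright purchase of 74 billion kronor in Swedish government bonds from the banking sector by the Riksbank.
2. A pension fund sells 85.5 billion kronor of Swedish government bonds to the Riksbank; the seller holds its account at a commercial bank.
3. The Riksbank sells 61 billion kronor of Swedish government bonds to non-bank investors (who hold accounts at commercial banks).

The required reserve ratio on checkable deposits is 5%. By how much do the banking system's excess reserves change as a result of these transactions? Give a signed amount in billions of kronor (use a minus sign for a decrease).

+97.275 billion

OMO purchase (from banks) 74 billion kronor: reserves +74B, deposits 0.
Asset purchase (from non-banks) 85.5 billion kronor: reserves +85.5B, deposits +85.5B.
Asset sale (to non-banks) 61 billion kronor: reserves −61B, deposits −61B.
Totals: Δreserves = +98.5B, Δdeposits = +24.5B.
Δrequired reserves = 5% × +24.5B = +1.225B.
Δexcess reserves = Δreserves − Δrequired = +98.5B − (+1.225B) = +97.275 billion.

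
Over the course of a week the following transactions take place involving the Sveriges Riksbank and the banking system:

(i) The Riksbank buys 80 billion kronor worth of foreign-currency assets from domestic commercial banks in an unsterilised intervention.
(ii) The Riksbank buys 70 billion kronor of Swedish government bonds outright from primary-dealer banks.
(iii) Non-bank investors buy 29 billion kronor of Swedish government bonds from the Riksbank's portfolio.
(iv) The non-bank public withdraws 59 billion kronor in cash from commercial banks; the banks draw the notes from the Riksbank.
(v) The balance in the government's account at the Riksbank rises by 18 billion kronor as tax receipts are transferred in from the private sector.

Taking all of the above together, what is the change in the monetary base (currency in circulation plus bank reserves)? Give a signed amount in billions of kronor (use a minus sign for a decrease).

+103 billion

FX purchase 80 billion kronor: Riksbank balance sheet expands → +80B.
OMO purchase (from banks) 70 billion kronor: Riksbank balance sheet expands → +70B.
Asset sale (to non-banks) 29 billion kronor: Riksbank balance sheet contracts → −29B.
Currency withdrawal 59 billion kronor: just a shift between currency and reserves — both are base money → 0.
Government account inflow 18 billion kronor: reserves shift to a non-base liability → −18B.
Net: 80 + 70 − 29 + 0 − 18 = +103 billion.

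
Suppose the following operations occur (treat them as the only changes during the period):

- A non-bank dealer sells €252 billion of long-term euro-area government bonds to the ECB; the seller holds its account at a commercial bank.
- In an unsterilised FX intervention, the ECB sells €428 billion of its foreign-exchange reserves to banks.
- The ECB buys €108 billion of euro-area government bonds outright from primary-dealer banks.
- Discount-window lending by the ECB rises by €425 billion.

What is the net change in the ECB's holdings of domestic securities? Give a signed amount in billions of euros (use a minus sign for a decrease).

Asset purchase (from non-banks) €252 billion: securities added to the ECB's portfolio → +€252B.
FX sale €428 billion: the ECB's securities portfolio is untouched → 0.
OMO purchase (from banks) €108 billion: securities added to the ECB's portfolio → +€108B.
Discount-window loan €425 billion: the ECB's securities portfolio is untouched → 0.
Net: 252 + 0 + 108 + 0 = +€360 billion.

+€360 billion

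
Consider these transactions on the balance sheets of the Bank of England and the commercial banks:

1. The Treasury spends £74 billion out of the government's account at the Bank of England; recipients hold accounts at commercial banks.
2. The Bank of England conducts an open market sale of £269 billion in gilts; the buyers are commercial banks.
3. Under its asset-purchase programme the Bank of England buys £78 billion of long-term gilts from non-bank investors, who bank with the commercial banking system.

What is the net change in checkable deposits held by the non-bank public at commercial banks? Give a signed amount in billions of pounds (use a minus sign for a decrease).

Bank of England balance sheet:
  Assets:      Securities −£191B
  Liabilities: Bank reserves −£117B, Government deposits −£74B
Commercial banking system:
  Assets:      Reserves at CB −£117B, Securities +£269B
  Liabilities: Checkable deposits +£152B
So the change in checkable deposits held by the non-bank public at commercial banks is +£152 billion.

+£152 billion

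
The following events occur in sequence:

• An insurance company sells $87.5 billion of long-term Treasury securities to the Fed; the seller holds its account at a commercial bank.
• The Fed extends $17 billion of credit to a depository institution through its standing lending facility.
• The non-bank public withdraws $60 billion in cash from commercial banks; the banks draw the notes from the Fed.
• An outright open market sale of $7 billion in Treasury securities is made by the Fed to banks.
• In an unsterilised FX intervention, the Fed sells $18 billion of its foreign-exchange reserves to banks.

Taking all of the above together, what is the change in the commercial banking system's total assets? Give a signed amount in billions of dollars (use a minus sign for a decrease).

+$44.5 billion

Asset purchase (from non-banks) $87.5 billion: bank balance sheets expand → +$87.5B.
Discount-window loan $17 billion: bank balance sheets expand → +$17B.
Currency withdrawal $60 billion: bank balance sheets shrink → −$60B.
OMO sale (to banks) $7 billion: just an asset swap on bank balance sheets → 0.
FX sale $18 billion: just an asset swap on bank balance sheets → 0.
Net: 87.5 + 17 − 60 + 0 + 0 = +$44.5 billion.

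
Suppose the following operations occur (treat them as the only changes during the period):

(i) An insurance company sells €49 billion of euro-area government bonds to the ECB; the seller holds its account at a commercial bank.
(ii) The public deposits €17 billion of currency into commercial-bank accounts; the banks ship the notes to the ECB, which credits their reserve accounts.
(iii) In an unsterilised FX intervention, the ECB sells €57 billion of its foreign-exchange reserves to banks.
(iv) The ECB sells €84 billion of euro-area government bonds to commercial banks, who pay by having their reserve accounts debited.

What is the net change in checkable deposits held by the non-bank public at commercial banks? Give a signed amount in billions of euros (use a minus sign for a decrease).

Asset purchase (from non-banks) €49 billion: non-bank counterparties' bank balances rise → +€49B.
Currency deposit €17 billion: non-bank counterparties' bank balances rise → +€17B.
FX sale €57 billion: the counterparty is a bank, so public deposits are unchanged → 0.
OMO sale (to banks) €84 billion: the counterparty is a bank, so public deposits are unchanged → 0.
Net: 49 + 17 + 0 + 0 = +€66 billion.

+€66 billion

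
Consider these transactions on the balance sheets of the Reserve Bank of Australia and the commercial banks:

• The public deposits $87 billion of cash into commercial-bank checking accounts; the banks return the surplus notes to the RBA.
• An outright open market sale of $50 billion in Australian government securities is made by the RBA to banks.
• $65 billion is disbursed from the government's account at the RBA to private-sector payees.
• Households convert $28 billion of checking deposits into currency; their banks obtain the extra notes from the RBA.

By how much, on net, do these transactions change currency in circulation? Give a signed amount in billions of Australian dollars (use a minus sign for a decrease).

-$59 billion

Currency deposit $87 billion: notes return to the central bank → −$87B.
OMO sale (to banks) $50 billion: no currency enters or leaves circulation → 0.
Government spending $65 billion: no currency enters or leaves circulation → 0.
Currency withdrawal $28 billion: notes leave the central bank → +$28B.
Net: −87 + 0 + 0 + 28 = -$59 billion.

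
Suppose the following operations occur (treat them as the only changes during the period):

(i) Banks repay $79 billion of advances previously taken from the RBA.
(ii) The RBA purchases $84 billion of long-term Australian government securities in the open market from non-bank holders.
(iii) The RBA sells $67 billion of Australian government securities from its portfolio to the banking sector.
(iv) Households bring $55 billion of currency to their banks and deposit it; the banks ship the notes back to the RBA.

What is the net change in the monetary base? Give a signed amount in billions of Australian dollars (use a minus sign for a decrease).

Discount-window repayment $79 billion: RBA balance sheet contracts → −$79B.
Asset purchase (from non-banks) $84 billion: RBA balance sheet expands → +$84B.
OMO sale (to banks) $67 billion: RBA balance sheet contracts → −$67B.
Currency deposit $55 billion: just a shift between currency and reserves — both are base money → 0.
Net: −79 + 84 − 67 + 0 = -$62 billion.

-$62 billion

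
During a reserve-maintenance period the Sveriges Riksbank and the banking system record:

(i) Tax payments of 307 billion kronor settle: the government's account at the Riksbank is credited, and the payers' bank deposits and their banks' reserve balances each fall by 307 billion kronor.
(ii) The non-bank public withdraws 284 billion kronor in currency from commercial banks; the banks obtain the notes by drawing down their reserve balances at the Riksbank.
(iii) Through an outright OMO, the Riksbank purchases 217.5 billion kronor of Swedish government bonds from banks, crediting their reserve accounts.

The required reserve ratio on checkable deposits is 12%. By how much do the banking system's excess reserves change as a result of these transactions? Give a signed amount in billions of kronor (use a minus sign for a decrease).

-302.58 billion

Government account inflow 307 billion kronor: reserves −307B, deposits −307B.
Currency withdrawal 284 billion kronor: reserves −284B, deposits −284B.
OMO purchase (from banks) 217.5 billion kronor: reserves +217.5B, deposits 0.
Totals: Δreserves = −373.5B, Δdeposits = −591B.
Δrequired reserves = 12% × −591B = −70.92B.
Δexcess reserves = Δreserves − Δrequired = −373.5B − (−70.92B) = -302.58 billion.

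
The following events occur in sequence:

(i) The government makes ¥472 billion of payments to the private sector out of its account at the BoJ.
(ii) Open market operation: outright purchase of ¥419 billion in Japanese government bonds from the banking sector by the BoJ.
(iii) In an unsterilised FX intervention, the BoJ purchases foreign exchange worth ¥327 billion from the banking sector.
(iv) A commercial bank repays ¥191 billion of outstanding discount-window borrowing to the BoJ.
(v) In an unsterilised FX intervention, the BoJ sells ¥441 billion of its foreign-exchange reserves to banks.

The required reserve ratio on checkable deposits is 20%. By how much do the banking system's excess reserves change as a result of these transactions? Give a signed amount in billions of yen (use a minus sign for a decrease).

+¥491.6 billion

Government spending ¥472 billion: reserves +¥472B, deposits +¥472B.
OMO purchase (from banks) ¥419 billion: reserves +¥419B, deposits 0.
FX purchase ¥327 billion: reserves +¥327B, deposits 0.
Discount-window repayment ¥191 billion: reserves −¥191B, deposits 0.
FX sale ¥441 billion: reserves −¥441B, deposits 0.
Totals: Δreserves = +¥586B, Δdeposits = +¥472B.
Δrequired reserves = 20% × +¥472B = +¥94.4B.
Δexcess reserves = Δreserves − Δrequired = +¥586B − (+¥94.4B) = +¥491.6 billion.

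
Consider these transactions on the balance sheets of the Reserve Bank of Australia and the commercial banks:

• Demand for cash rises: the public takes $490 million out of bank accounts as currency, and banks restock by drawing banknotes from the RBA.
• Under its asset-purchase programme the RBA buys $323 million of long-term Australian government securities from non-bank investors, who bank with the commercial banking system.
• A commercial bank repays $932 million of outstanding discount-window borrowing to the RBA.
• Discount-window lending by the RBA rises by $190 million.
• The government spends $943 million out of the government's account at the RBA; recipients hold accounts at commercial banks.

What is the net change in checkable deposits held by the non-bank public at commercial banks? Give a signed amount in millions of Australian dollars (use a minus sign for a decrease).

RBA balance sheet:
  Assets:      Securities +$323M, Loans to banks −$742M
  Liabilities: Bank reserves +$34M, Currency in circulation +$490M, Government deposits −$943M
Commercial banking system:
  Assets:      Reserves at CB +$34M
  Liabilities: Checkable deposits +$776M, Borrowings from CB −$742M
So the change in checkable deposits held by the non-bank public at commercial banks is +$776 million.

+$776 million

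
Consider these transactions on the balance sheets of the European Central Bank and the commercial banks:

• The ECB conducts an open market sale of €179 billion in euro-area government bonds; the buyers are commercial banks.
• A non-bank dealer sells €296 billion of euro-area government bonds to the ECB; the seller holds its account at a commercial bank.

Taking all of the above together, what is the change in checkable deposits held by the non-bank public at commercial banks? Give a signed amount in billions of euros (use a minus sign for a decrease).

OMO sale (to banks) €179 billion: the counterparty is a bank, so public deposits are unchanged → 0.
Asset purchase (from non-banks) €296 billion: non-bank counterparties' bank balances rise → +€296B.
Net: 0 + 296 = +€296 billion.

+€296 billion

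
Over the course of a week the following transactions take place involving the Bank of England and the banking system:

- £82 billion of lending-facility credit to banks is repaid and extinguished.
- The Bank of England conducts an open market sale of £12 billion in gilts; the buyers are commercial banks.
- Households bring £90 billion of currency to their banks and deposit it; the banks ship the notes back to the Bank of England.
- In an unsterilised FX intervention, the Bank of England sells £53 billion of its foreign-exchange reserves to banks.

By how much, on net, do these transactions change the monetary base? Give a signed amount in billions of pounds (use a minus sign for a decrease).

-£147 billion

Bank of England balance sheet:
  Assets:      Securities −£12B, Loans to banks −£82B, Foreign assets −£53B
  Liabilities: Bank reserves −£57B, Currency in circulation −£90B
Commercial banking system:
  Assets:      Reserves at CB −£57B, Securities +£12B, Foreign assets +£53B
  Liabilities: Checkable deposits +£90B, Borrowings from CB −£82B
Monetary base = currency + reserves: −£90B + (−£57B) = -£147 billion.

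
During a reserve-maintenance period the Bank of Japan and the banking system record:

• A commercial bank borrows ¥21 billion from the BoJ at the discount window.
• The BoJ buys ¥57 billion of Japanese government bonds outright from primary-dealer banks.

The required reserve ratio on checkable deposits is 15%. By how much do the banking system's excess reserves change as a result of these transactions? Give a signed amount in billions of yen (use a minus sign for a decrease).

+¥78 billion

Discount-window loan ¥21 billion: reserves +¥21B, deposits 0.
OMO purchase (from banks) ¥57 billion: reserves +¥57B, deposits 0.
Totals: Δreserves = +¥78B, Δdeposits = 0.
Δrequired reserves = 15% × 0 = 0.
Δexcess reserves = Δreserves − Δrequired = +¥78B − (0) = +¥78 billion.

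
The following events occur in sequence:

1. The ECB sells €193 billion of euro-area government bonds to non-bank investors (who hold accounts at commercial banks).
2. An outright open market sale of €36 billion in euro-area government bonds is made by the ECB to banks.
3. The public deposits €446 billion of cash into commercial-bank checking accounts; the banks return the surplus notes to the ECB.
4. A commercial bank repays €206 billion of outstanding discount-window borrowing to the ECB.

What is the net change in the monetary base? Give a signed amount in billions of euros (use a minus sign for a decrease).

Asset sale (to non-banks) €193 billion: ECB balance sheet contracts → −€193B.
OMO sale (to banks) €36 billion: ECB balance sheet contracts → −€36B.
Currency deposit €446 billion: just a shift between currency and reserves — both are base money → 0.
Discount-window repayment €206 billion: ECB balance sheet contracts → −€206B.
Net: −193 − 36 + 0 − 206 = -€435 billion.

-€435 billion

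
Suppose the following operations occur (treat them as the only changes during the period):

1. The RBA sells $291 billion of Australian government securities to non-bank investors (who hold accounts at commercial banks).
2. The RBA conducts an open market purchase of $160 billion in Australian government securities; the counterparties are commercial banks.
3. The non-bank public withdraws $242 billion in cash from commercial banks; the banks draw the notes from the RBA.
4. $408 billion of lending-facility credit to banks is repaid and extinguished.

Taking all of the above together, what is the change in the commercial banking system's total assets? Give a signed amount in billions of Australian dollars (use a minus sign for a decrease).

-$941 billion

RBA balance sheet:
  Assets:      Securities −$131B, Loans to banks −$408B
  Liabilities: Bank reserves −$781B, Currency in circulation +$242B
Commercial banking system:
  Assets:      Reserves at CB −$781B, Securities −$160B
  Liabilities: Checkable deposits −$533B, Borrowings from CB −$408B
Change in total bank assets = -$941 billion.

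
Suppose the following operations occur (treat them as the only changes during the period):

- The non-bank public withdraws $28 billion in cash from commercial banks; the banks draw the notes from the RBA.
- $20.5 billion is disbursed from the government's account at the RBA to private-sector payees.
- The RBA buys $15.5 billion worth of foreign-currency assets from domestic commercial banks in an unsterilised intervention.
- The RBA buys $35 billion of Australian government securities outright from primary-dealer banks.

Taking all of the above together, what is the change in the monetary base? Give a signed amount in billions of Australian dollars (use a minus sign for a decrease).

Currency withdrawal $28 billion: just a shift between currency and reserves — both are base money → 0.
Government spending $20.5 billion: a non-base liability converts back to reserves → +$20.5B.
FX purchase $15.5 billion: RBA balance sheet expands → +$15.5B.
OMO purchase (from banks) $35 billion: RBA balance sheet expands → +$35B.
Net: 0 + 20.5 + 15.5 + 35 = +$71 billion.

+$71 billion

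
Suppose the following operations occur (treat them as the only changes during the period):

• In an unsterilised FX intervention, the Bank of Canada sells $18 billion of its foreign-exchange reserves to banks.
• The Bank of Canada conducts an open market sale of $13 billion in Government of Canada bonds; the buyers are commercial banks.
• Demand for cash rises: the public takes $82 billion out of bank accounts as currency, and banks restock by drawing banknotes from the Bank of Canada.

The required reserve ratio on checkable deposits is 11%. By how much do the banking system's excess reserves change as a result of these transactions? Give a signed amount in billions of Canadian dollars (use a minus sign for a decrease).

FX sale $18 billion: reserves −$18B, deposits 0.
OMO sale (to banks) $13 billion: reserves −$13B, deposits 0.
Currency withdrawal $82 billion: reserves −$82B, deposits −$82B.
Totals: Δreserves = −$113B, Δdeposits = −$82B.
Δrequired reserves = 11% × −$82B = −$9.02B.
Δexcess reserves = Δreserves − Δrequired = −$113B − (−$9.02B) = -$103.98 billion.

-$103.98 billion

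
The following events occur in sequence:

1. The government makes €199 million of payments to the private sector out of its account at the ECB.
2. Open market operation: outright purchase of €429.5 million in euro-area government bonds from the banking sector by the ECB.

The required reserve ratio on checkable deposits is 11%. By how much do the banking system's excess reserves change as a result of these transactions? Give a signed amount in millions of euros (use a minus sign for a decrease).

Government spending €199 million: reserves +€199M, deposits +€199M.
OMO purchase (from banks) €429.5 million: reserves +€429.5M, deposits 0.
Totals: Δreserves = +€628.5M, Δdeposits = +€199M.
Δrequired reserves = 11% × +€199M = +€21.89M.
Δexcess reserves = Δreserves − Δrequired = +€628.5M − (+€21.89M) = +€606.61 million.

+€606.61 million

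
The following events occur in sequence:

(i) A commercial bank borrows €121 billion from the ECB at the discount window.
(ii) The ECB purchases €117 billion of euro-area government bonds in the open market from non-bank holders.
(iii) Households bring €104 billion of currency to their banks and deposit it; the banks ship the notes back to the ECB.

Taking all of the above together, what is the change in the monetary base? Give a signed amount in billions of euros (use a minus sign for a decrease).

ECB balance sheet:
  Assets:      Securities +€117B, Loans to banks +€121B
  Liabilities: Bank reserves +€342B, Currency in circulation −€104B
Commercial banking system:
  Assets:      Reserves at CB +€342B
  Liabilities: Checkable deposits +€221B, Borrowings from CB +€121B
Monetary base = currency + reserves: −€104B + (+€342B) = +€238 billion.

+€238 billion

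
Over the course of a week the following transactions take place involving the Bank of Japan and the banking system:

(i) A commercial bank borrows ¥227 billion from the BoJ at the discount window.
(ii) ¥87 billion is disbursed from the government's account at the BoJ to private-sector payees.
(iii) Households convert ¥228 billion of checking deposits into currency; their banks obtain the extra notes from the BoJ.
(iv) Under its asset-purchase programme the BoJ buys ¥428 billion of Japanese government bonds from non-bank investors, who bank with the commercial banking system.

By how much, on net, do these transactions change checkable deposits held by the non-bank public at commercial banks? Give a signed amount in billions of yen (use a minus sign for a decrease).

+¥287 billion

Discount-window loan ¥227 billion: the counterparty is a bank, so public deposits are unchanged → 0.
Government spending ¥87 billion: non-bank counterparties' bank balances rise → +¥87B.
Currency withdrawal ¥228 billion: non-bank counterparties' bank balances fall → −¥228B.
Asset purchase (from non-banks) ¥428 billion: non-bank counterparties' bank balances rise → +¥428B.
Net: 0 + 87 − 228 + 428 = +¥287 billion.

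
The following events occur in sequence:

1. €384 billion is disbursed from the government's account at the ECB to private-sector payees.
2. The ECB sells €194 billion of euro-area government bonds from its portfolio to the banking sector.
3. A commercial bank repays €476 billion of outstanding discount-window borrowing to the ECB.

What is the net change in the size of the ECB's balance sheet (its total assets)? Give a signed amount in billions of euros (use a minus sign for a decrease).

-€670 billion

ECB balance sheet:
  Assets:      Securities −€194B, Loans to banks −€476B
  Liabilities: Bank reserves −€286B, Government deposits −€384B
Commercial banking system:
  Assets:      Reserves at CB −€286B, Securities +€194B
  Liabilities: Checkable deposits +€384B, Borrowings from CB −€476B
Change in total ECB assets = -€670 billion.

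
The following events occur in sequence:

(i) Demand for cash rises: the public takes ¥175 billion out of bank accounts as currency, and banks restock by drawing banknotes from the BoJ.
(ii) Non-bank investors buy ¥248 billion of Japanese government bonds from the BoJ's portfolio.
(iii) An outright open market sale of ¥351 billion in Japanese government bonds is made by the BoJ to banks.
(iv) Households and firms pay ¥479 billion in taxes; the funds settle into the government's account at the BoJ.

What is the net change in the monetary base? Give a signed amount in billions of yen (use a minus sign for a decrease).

BoJ balance sheet:
  Assets:      Securities −¥599B
  Liabilities: Bank reserves −¥1253B, Currency in circulation +¥175B, Government deposits +¥479B
Commercial banking system:
  Assets:      Reserves at CB −¥1253B, Securities +¥351B
  Liabilities: Checkable deposits −¥902B
Monetary base = currency + reserves: +¥175B + (−¥1253B) = -¥1078 billion.

-¥1078 billion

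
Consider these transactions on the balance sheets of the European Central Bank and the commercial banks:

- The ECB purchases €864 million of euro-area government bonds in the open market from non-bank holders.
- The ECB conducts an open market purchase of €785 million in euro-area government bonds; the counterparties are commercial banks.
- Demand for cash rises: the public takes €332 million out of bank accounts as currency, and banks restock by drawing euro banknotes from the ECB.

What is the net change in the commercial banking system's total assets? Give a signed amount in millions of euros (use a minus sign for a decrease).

+€532 million

ECB balance sheet:
  Assets:      Securities +€1649M
  Liabilities: Bank reserves +€1317M, Currency in circulation +€332M
Commercial banking system:
  Assets:      Reserves at CB +€1317M, Securities −€785M
  Liabilities: Checkable deposits +€532M
Change in total bank assets = +€532 million.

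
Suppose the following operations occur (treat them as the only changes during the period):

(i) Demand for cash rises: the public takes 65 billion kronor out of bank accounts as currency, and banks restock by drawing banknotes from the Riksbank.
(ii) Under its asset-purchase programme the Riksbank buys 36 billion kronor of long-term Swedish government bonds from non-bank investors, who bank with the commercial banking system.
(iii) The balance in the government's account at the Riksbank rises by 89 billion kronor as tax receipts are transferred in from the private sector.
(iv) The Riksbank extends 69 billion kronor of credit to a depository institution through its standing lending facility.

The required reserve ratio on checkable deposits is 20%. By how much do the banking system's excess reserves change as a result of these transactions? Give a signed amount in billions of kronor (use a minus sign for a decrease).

-25.4 billion

Currency withdrawal 65 billion kronor: reserves −65B, deposits −65B.
Asset purchase (from non-banks) 36 billion kronor: reserves +36B, deposits +36B.
Government account inflow 89 billion kronor: reserves −89B, deposits −89B.
Discount-window loan 69 billion kronor: reserves +69B, deposits 0.
Totals: Δreserves = −49B, Δdeposits = −118B.
Δrequired reserves = 20% × −118B = −23.6B.
Δexcess reserves = Δreserves − Δrequired = −49B − (−23.6B) = -25.4 billion.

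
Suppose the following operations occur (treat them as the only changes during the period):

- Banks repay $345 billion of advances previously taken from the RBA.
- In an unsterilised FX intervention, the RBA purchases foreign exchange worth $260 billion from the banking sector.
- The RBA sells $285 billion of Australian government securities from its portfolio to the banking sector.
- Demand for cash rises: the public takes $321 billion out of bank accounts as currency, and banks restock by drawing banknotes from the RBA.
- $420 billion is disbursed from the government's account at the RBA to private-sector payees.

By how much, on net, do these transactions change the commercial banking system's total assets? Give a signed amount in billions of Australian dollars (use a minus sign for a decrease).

-$246 billion

RBA balance sheet:
  Assets:      Securities −$285B, Loans to banks −$345B, Foreign assets +$260B
  Liabilities: Bank reserves −$271B, Currency in circulation +$321B, Government deposits −$420B
Commercial banking system:
  Assets:      Reserves at CB −$271B, Securities +$285B, Foreign assets −$260B
  Liabilities: Checkable deposits +$99B, Borrowings from CB −$345B
Change in total bank assets = -$246 billion.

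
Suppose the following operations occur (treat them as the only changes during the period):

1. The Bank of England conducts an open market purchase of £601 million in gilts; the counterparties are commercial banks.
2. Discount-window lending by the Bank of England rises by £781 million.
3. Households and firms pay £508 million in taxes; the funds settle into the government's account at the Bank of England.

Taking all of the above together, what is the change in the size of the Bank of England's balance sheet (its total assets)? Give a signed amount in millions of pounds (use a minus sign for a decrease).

+£1382 million

Bank of England balance sheet:
  Assets:      Securities +£601M, Loans to banks +£781M
  Liabilities: Bank reserves +£874M, Government deposits +£508M
Commercial banking system:
  Assets:      Reserves at CB +£874M, Securities −£601M
  Liabilities: Checkable deposits −£508M, Borrowings from CB +£781M
Change in total Bank of England assets = +£1382 million.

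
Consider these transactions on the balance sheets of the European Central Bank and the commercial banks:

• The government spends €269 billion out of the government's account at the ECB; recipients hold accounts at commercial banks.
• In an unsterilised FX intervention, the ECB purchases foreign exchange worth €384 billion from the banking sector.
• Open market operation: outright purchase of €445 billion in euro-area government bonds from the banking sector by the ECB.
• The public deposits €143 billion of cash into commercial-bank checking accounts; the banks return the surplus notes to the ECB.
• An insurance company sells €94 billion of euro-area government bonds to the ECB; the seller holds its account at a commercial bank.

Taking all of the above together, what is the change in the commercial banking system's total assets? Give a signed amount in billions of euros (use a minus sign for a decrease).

+€506 billion

ECB balance sheet:
  Assets:      Securities +€539B, Foreign assets +€384B
  Liabilities: Bank reserves +€1335B, Currency in circulation −€143B, Government deposits −€269B
Commercial banking system:
  Assets:      Reserves at CB +€1335B, Securities −€445B, Foreign assets −€384B
  Liabilities: Checkable deposits +€506B
Change in total bank assets = +€506 billion.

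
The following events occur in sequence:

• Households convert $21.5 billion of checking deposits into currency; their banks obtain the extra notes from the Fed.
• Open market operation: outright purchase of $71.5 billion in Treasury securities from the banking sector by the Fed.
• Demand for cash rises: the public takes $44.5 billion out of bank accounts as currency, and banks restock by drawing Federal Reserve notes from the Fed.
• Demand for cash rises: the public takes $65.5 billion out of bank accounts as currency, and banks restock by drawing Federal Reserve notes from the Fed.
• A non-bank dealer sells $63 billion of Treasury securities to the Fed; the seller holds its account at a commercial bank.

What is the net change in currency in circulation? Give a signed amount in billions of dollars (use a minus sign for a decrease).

Currency withdrawal $21.5 billion: notes leave the central bank → +$21.5B.
OMO purchase (from banks) $71.5 billion: no currency enters or leaves circulation → 0.
Currency withdrawal $44.5 billion: notes leave the central bank → +$44.5B.
Currency withdrawal $65.5 billion: notes leave the central bank → +$65.5B.
Asset purchase (from non-banks) $63 billion: no currency enters or leaves circulation → 0.
Net: 21.5 + 0 + 44.5 + 65.5 + 0 = +$131.5 billion.

+$131.5 billion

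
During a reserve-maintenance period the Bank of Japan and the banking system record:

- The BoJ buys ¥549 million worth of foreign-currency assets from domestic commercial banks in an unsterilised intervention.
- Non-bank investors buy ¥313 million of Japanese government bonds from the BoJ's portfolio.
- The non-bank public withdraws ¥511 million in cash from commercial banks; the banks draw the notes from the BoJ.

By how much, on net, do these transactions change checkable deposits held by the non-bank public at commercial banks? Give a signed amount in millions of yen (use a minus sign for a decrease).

-¥824 million

BoJ balance sheet:
  Assets:      Securities −¥313M, Foreign assets +¥549M
  Liabilities: Bank reserves −¥275M, Currency in circulation +¥511M
Commercial banking system:
  Assets:      Reserves at CB −¥275M, Foreign assets −¥549M
  Liabilities: Checkable deposits −¥824M
So the change in checkable deposits held by the non-bank public at commercial banks is -¥824 million.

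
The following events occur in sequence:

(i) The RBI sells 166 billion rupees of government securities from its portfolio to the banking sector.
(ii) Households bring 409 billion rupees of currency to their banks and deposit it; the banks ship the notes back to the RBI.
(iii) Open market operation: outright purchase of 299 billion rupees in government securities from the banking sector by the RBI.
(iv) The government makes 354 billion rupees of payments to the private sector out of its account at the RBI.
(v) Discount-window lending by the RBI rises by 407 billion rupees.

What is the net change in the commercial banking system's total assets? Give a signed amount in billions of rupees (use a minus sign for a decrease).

+1170 billion

OMO sale (to banks) 166 billion rupees: just an asset swap on bank balance sheets → 0.
Currency deposit 409 billion rupees: bank balance sheets expand → +409B.
OMO purchase (from banks) 299 billion rupees: just an asset swap on bank balance sheets → 0.
Government spending 354 billion rupees: bank balance sheets expand → +354B.
Discount-window loan 407 billion rupees: bank balance sheets expand → +407B.
Net: 0 + 409 + 0 + 354 + 407 = +1170 billion.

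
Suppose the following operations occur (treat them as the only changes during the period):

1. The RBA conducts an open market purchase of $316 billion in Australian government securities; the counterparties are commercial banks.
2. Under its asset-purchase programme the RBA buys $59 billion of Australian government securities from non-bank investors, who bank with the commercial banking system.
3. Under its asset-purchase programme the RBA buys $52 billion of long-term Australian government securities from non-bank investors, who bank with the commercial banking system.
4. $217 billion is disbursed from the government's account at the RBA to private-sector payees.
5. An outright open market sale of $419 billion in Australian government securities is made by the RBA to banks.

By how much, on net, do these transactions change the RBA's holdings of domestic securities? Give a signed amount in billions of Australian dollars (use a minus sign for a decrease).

OMO purchase (from banks) $316 billion: securities added to the RBA's portfolio → +$316B.
Asset purchase (from non-banks) $59 billion: securities added to the RBA's portfolio → +$59B.
Asset purchase (from non-banks) $52 billion: securities added to the RBA's portfolio → +$52B.
Government spending $217 billion: the RBA's securities portfolio is untouched → 0.
OMO sale (to banks) $419 billion: securities removed from the RBA's portfolio → −$419B.
Net: 316 + 59 + 52 + 0 − 419 = +$8 billion.

+$8 billion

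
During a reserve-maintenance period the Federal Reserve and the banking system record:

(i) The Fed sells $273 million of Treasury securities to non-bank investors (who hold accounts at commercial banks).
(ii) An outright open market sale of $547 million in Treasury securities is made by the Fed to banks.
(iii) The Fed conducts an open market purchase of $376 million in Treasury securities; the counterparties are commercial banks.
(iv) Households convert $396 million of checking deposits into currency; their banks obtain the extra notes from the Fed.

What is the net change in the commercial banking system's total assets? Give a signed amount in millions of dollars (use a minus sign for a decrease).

Fed balance sheet:
  Assets:      Securities −$444M
  Liabilities: Bank reserves −$840M, Currency in circulation +$396M
Commercial banking system:
  Assets:      Reserves at CB −$840M, Securities +$171M
  Liabilities: Checkable deposits −$669M
Change in total bank assets = -$669 million.

-$669 million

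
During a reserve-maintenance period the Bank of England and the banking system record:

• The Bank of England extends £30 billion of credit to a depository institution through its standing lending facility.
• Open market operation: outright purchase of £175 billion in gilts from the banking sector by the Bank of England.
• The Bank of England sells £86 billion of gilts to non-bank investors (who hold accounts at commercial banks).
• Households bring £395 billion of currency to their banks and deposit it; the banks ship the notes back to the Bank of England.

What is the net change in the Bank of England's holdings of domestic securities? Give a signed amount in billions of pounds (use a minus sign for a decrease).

+£89 billion

Bank of England balance sheet:
  Assets:      Securities +£89B, Loans to banks +£30B
  Liabilities: Bank reserves +£514B, Currency in circulation −£395B
So the change in the Bank of England's holdings of domestic securities is +£89 billion.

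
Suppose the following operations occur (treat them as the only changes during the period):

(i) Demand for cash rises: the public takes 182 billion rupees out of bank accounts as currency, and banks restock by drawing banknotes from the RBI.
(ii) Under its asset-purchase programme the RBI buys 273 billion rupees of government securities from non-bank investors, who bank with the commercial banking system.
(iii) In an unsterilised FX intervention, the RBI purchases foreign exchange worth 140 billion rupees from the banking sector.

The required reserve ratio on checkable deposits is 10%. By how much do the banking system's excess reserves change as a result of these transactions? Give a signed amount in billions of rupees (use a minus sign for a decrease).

+221.9 billion

Currency withdrawal 182 billion rupees: reserves −182B, deposits −182B.
Asset purchase (from non-banks) 273 billion rupees: reserves +273B, deposits +273B.
FX purchase 140 billion rupees: reserves +140B, deposits 0.
Totals: Δreserves = +231B, Δdeposits = +91B.
Δrequired reserves = 10% × +91B = +9.1B.
Δexcess reserves = Δreserves − Δrequired = +231B − (+9.1B) = +221.9 billion.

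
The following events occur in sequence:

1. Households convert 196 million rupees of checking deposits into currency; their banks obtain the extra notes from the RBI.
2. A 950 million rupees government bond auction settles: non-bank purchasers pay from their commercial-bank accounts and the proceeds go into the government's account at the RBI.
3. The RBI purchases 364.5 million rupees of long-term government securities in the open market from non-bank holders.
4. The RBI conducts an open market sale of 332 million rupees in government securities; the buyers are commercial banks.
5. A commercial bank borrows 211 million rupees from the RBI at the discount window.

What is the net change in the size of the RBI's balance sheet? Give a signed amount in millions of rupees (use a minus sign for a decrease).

+243.5 million

RBI balance sheet:
  Assets:      Securities +32.5M, Loans to banks +211M
  Liabilities: Bank reserves −902.5M, Currency in circulation +196M, Government deposits +950M
Commercial banking system:
  Assets:      Reserves at CB −902.5M, Securities +332M
  Liabilities: Checkable deposits −781.5M, Borrowings from CB +211M
Change in total RBI assets = +243.5 million.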